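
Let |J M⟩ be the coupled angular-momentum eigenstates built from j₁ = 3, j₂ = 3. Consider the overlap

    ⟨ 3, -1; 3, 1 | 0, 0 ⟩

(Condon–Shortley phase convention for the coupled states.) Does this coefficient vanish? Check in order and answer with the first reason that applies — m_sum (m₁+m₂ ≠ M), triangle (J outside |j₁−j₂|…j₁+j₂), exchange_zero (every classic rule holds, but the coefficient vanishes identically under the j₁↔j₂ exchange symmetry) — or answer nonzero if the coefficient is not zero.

nonzero

m-sum: m₁+m₂ = -1+1 = 0, M = 0  ✓
triangle: |j₁−j₂| = 0 ≤ J = 0 ≤ j₁+j₂ = 6  ✓
exchange: j₁≠j₂ or m₁≠m₂ — the exchange symmetry imposes no constraint here
value check: CG = +√(1/7) = +0.377964 ≠ 0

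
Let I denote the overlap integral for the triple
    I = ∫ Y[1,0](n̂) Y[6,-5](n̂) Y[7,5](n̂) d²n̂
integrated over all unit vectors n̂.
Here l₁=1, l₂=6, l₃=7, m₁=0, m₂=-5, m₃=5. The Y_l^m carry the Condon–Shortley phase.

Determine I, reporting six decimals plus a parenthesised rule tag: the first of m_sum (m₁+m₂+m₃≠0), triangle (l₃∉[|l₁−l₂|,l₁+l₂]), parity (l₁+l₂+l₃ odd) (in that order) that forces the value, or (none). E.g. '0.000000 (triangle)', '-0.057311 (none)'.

-0.171413 (none)

m-sum 0 ✓  L=14 even ✓  5≤7≤7 ✓
Π(2lᵢ+1) = 3×13×15 = 585
triangle coeff Δ(1,6,7) = 1/1365
Σ_t [0,0]: t=0:+1/518400 = 1/518400
(3j)²=7/195 [(1 6 7; 0 0 0)], sign=-1
Σ_t [0,0]: t=0:+1/39916800 = 1/39916800
(3j)²=8/455 [(1 6 7; 0 -5 5)], sign=+1
⇒ 4πI² = 24/65
I = (-1)√(24/65/(4π)) = -0.17141310
No selection rule forces the value: the integral is nonzero (none).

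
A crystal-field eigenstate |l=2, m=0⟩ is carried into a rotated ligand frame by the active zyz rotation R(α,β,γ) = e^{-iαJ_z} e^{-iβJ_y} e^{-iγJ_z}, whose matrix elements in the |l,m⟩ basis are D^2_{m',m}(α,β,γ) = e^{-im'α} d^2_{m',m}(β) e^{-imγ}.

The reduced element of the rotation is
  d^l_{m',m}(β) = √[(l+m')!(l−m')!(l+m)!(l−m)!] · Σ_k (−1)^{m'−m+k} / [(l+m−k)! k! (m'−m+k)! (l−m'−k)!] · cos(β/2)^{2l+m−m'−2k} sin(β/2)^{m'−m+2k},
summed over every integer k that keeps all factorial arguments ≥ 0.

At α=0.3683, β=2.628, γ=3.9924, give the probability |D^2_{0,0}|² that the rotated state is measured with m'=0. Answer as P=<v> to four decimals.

First d^2_{0,0}(β=2.6280), then the phase factors e^{-i(0)α} and e^{-i(0)γ}:
Half-angle: c=0.253983, s=0.967209. N=√(2·2·2·2)=4.000000
Admissible k: 0..2 (factorial args all ≥0)
  k=0: (−1)^0·4.0000/(4)·0.2540^4·0.9672^0 = +0.004161
  k=1: (−1)^1·4.0000/(1)·0.2540^2·0.9672^2 = -0.241385
  k=2: (−1)^2·4.0000/(4)·0.2540^0·0.9672^4 = +0.875146
d^2_{0,0}(2.6280) = +0.004161 -0.241385 +0.875146 = +0.637922
|D^2_{0,0}|² = |d^2_{0,0}(β)|² = (+0.637922)² = 0.406945 (the z-rotation phases have unit modulus)

P=0.4069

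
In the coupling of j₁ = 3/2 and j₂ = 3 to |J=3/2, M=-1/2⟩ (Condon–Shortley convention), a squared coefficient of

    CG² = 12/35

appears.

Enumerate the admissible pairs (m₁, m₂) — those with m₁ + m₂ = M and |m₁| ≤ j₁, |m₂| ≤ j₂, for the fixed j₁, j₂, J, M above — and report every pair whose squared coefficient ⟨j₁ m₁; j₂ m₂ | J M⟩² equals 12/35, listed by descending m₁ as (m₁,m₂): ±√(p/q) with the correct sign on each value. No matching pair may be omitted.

(1/2,-1): −√(12/35)

Admissible pairs with m₁+m₂ = M = -1/2: (-3/2,1), (-1/2,0), (1/2,-1), (3/2,-2)
  (m₁,m₂)=(3/2,-2): CG² = 2/7, CG = +√(2/7)
  (m₁,m₂)=(1/2,-1): CG² = 12/35, CG = −√(12/35)   ← matches the target
  (m₁,m₂)=(-1/2,0): CG² = 9/35, CG = +√(9/35)
  (m₁,m₂)=(-3/2,1): CG² = 4/35, CG = −√(4/35)
Pairs with CG² = 12/35: (1/2,-1): −√(12/35)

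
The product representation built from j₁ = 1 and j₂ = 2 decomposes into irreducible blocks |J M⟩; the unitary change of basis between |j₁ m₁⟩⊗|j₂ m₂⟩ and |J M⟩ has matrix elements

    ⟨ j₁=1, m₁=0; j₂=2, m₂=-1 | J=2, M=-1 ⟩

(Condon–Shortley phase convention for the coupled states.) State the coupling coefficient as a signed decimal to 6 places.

+√(1/6) = +0.408248

√[5·1!1!3!/6! · 1!1!1!3!1!3!] = √(3/2)
  +(−1)^0/∏(0,1,1,1,0,2)! = 1/2  (running 1/2)
  +(−1)^1/∏(1,0,0,0,1,3)! = -1/6  (running 1/3)
⟨..|..⟩ = √(3/2)·(1/3) = +0.408248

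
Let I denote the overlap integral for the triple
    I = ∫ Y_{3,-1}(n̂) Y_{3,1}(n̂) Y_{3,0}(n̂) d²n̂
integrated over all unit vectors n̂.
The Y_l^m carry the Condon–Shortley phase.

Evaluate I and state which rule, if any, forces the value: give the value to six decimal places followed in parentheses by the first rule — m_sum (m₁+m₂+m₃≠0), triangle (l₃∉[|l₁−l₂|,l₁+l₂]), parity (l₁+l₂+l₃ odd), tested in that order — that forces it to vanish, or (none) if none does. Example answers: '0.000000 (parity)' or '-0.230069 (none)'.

l₁+l₂+l₃=9 is odd: 3j(l;000)=0 ⇒ I=0

0.000000 (parity)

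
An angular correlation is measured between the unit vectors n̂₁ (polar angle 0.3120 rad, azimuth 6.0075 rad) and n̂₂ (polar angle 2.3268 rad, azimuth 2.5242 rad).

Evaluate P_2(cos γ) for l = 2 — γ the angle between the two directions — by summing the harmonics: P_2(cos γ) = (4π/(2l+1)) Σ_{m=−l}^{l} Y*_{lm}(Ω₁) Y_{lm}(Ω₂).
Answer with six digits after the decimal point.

0.618002

Summing Y*_{l m}(θ₁,φ₁)·Y_{l m}(θ₂,φ₂) over m ∈ [−2, 2]; prefactor 4π/(2·2+1) = 2.513274:
  m=-2: (0.03100 - 0.01907j) × (0.06742 + 0.19305j) = 0.00577 + 0.00470j  (running Σ = 0.00577 + 0.00470j)
  m=-1: (0.21717 - 0.06144j) × (0.31442 + 0.22323j) = 0.08200 + 0.02916j  (running Σ = 0.08777 + 0.03386j)
  m=0: (0.54163 + 0.00000j) × (0.12990 + 0.00000j) = 0.07036 + 0.00000j  (running Σ = 0.15813 + 0.03386j)
  m=1: (-0.21717 - 0.06144j) × (-0.31442 + 0.22323j) = 0.08200 - 0.02916j  (running Σ = 0.24012 + 0.00470j)
  m=2: (0.03100 + 0.01907j) × (0.06742 - 0.19305j) = 0.00577 - 0.00470j  (running Σ = 0.24590 - 0.00000j)
Total Σ_m = 0.24590 - 0.00000j. Multiply by 2.513274: 0.61800 - 0.00000j. P_2(cos γ) = 0.618002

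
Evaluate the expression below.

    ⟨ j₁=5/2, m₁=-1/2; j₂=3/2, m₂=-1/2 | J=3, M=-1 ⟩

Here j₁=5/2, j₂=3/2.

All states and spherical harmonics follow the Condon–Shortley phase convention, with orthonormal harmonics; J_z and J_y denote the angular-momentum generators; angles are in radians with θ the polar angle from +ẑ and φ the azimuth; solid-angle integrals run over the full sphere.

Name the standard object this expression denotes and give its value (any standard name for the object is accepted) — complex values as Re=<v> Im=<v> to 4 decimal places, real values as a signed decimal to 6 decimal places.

This is a Clebsch–Gordan (vector-coupling) coefficient.
√[7·1!4!2!/8! · 2!3!1!2!2!4!] = √(48/5)
  +(−1)^0/∏(0,1,3,1,1,1)! = 1/6  (running 1/6)
  +(−1)^1/∏(1,0,2,0,2,2)! = -1/8  (running 1/24)
⟨..|..⟩ = √(48/5)·(1/24) = +0.129099

Clebsch–Gordan coefficient, +√(1/60) ≈ +0.129099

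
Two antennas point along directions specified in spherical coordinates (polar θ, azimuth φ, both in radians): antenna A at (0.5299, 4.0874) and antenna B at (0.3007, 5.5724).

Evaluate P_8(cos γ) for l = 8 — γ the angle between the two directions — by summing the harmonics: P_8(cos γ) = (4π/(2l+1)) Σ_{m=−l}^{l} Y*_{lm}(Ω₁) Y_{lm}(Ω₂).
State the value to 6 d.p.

Summing Y*_{l m}(θ₁,φ₁)·Y_{l m}(θ₂,φ₂) over m ∈ [−8, 8]; prefactor 4π/(2·8+1) = 0.739198:
  term(m=-8) = (0.000000, 0.000000)   from Y*(Ω₁)=(0.000623, 0.002106), Y(Ω₂)=(0.000025, -0.000017)
  term(m=-7) = (-0.000003, 0.000005)   from Y*(Ω₁)=(-0.014148, -0.004964), Y(Ω₂)=(0.000102, -0.000380)
  term(m=-6) = (-0.000179, -0.000101)   from Y*(Ω₁)=(0.052370, -0.036473), Y(Ω₂)=(-0.001395, -0.002906)
  term(m=-5) = (0.001487, -0.003252)   from Y*(Ω₁)=(-0.003147, 0.189033), Y(Ω₂)=(-0.017330, -0.007580)
  term(m=-4) = (0.030018, 0.010726)   from Y*(Ω₁)=(-0.312606, -0.233545), Y(Ω₂)=(-0.078079, 0.024020)
  term(m=-3) = (-0.033163, 0.125987)   from Y*(Ω₁)=(0.488478, -0.153339), Y(Ω₂)=(-0.135502, 0.215381)
  term(m=-2) = (-0.142297, -0.024660)   from Y*(Ω₁)=(-0.086230, 0.259495), Y(Ω₂)=(0.078520, 0.522269)
  term(m=-1) = (-0.013315, 0.154807)   from Y*(Ω₁)=(0.160291, 0.222174), Y(Ω₂)=(0.429820, 0.370030)
  term(m=+0) = (0.034061, 0.000000)   from Y*(Ω₁)=(-0.379856, -0.000000), Y(Ω₂)=(-0.089669, 0.000000)
  term(m=+1) = (-0.013315, -0.154807)   from Y*(Ω₁)=(-0.160291, 0.222174), Y(Ω₂)=(-0.429820, 0.370030)
  term(m=+2) = (-0.142297, 0.024660)   from Y*(Ω₁)=(-0.086230, -0.259495), Y(Ω₂)=(0.078520, -0.522269)
  term(m=+3) = (-0.033163, -0.125987)   from Y*(Ω₁)=(-0.488478, -0.153339), Y(Ω₂)=(0.135502, 0.215381)
  term(m=+4) = (0.030018, -0.010726)   from Y*(Ω₁)=(-0.312606, 0.233545), Y(Ω₂)=(-0.078079, -0.024020)
  term(m=+5) = (0.001487, 0.003252)   from Y*(Ω₁)=(0.003147, 0.189033), Y(Ω₂)=(0.017330, -0.007580)
  term(m=+6) = (-0.000179, 0.000101)   from Y*(Ω₁)=(0.052370, 0.036473), Y(Ω₂)=(-0.001395, 0.002906)
  term(m=+7) = (-0.000003, -0.000005)   from Y*(Ω₁)=(0.014148, -0.004964), Y(Ω₂)=(-0.000102, -0.000380)
  term(m=+8) = (0.000000, -0.000000)   from Y*(Ω₁)=(0.000623, -0.002106), Y(Ω₂)=(0.000025, 0.000017)
Accumulated sum (-0.280842, -0.000000); after 4π/(2l+1) scaling, (-0.207598, -0.000000) ⇒ P_8 = -0.207598

-0.207598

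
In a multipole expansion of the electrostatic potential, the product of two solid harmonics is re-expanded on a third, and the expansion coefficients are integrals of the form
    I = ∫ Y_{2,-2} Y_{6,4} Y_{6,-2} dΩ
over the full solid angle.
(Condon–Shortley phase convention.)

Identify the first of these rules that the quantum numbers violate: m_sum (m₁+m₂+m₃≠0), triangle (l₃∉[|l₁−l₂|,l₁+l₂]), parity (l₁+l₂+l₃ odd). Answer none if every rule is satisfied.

m₁+m₂+m₃ = -2 + 4 − 2 = 0  ✓
triangle: |2−6|=4 ≤ l₃=6 ≤ 2+6=8  ✓
parity: l₁+l₂+l₃ = 14 is even  ✓

none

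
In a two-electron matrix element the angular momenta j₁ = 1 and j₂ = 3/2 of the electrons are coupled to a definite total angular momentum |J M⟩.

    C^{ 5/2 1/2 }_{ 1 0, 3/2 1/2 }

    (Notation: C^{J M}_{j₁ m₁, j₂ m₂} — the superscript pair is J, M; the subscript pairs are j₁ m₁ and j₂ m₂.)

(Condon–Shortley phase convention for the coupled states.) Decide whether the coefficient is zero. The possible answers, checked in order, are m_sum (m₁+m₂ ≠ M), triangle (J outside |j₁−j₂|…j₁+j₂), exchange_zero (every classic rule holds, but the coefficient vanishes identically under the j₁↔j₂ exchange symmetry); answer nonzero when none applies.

nonzero

m-sum: m₁+m₂ = 0+1/2 = 1/2, M = 1/2  ✓
triangle: |j₁−j₂| = 1/2 ≤ J = 5/2 ≤ j₁+j₂ = 5/2  ✓
exchange: j₁≠j₂ or m₁≠m₂ — the exchange symmetry imposes no constraint here
value check: CG = +√(3/5) = +0.774597 ≠ 0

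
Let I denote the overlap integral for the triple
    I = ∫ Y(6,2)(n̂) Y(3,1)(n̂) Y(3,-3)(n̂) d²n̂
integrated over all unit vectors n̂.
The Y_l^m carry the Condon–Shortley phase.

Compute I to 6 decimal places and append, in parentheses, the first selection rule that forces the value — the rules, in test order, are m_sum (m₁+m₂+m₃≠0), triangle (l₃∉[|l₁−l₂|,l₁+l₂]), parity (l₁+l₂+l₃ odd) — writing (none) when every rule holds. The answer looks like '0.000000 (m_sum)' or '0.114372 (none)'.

0.062728 (none)

Rules hold: Σm=0, L=12 even, 3≤3≤9.
N = 13·7·7 = 637
Δ = 6!·6!·0!/13! = 1/12012
Racah Σ t=3..3: t=3:−1/1296 = -1/1296
⇒ 3j(6 3 3; 0 0 0)² = 100/3003, sgn +1
Racah Σ t=4..4: t=4:+1/34560 = 1/34560
⇒ 3j(6 3 3; 2 1 -3)² = 1/429, sgn +1
4πI² = N·(3j₀)²·(3jₘ)² = 700/14157
I = +1·√(0.0494455/4π) = 0.06272757
No selection rule forces the value: the integral is nonzero (none).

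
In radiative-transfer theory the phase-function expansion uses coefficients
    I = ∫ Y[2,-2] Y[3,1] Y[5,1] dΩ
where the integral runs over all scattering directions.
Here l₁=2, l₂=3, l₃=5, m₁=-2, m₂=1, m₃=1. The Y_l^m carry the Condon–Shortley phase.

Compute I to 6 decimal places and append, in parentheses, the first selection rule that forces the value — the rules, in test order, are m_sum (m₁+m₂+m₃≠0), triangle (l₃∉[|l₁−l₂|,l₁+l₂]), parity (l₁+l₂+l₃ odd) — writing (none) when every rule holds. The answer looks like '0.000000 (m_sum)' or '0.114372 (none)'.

-0.092802 (none)

Checks pass: Σm=0; 10 even; l₃=5∈[1,5].
(2·2+1)(2·3+1)(2·5+1) = 385
Δ: 0! 4! 6! / 11! → 1/2310
sum: t=0:+1/144 = 1/144
3j²(2 3 5; 0 0 0) = Δ·Π!·Σ² = 10/231  (sign -1)
sum: t=0:+1/1152 = 1/1152
3j²(2 3 5; -2 1 1) = Δ·Π!·Σ² = 1/154  (sign +1)
combine: 4πI² = 385·10/231·1/154 = 25/231
take √, sign -1: I = -0.09280237
No selection rule forces the value: the integral is nonzero (none).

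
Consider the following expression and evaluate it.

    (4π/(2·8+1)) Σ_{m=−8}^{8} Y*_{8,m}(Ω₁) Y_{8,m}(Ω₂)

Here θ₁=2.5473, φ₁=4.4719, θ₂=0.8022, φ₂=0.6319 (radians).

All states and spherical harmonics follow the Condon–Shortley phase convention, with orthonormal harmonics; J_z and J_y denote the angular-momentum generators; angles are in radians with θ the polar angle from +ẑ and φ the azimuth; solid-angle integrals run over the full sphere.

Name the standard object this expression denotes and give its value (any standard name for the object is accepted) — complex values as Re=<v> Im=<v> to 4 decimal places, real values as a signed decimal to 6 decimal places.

Legendre polynomial (addition theorem), -0.392756

This sum is the spherical-harmonic addition theorem: it equals the Legendre polynomial P_l(cos γ) of the angle γ between the two directions.
Addition theorem: P_8(cos γ) = (4π/17) Σ_m Y*_{lm}(Ω₁) Y_{lm}(Ω₂), m = −8…8:
  m=-8: (-0.001722-0.004672i) × (+0.012359+0.034627i) = +0.000141-0.000117i  (running Σ = +0.000141-0.000117i)
  m=-7: (-0.029287+0.003313i) × (-0.040540+0.136305i) = +0.000736-0.004126i  (running Σ = +0.000876-0.004244i)
  m=-6: (-0.013752+0.106963i) × (-0.258462+0.196406i) = -0.017454-0.030347i  (running Σ = -0.016578-0.034591i)
  m=-5: (+0.252427+0.097429i) × (-0.460952+0.008255i) = -0.117161-0.042826i  (running Σ = -0.133739-0.077417i)
  m=-4: (+0.262117-0.375960i) × (-0.266831-0.188083i) = -0.140653+0.051018i  (running Σ = -0.274391-0.026399i)
  m=-3: (-0.296253-0.336779i) × (+0.032935+0.097775i) = +0.023172-0.040058i  (running Σ = -0.251220-0.066457i)
  m=-2: (-0.047170+0.024616i) × (-0.116329+0.366946i) = -0.003545-0.020172i  (running Σ = -0.254765-0.086629i)
  m=-1: (-0.094769-0.386442i) × (-0.062756+0.045939i) = +0.023700+0.019898i  (running Σ = -0.231065-0.066731i)
  m=0: (-0.191239-0.000000i) × (+0.361834+0.000000i) = -0.069197-0.000000i  (running Σ = -0.300262-0.066731i)
  m=1: (+0.094769-0.386442i) × (+0.062756+0.045939i) = +0.023700-0.019898i  (running Σ = -0.276562-0.086629i)
  m=2: (-0.047170-0.024616i) × (-0.116329-0.366946i) = -0.003545+0.020172i  (running Σ = -0.280107-0.066457i)
  m=3: (+0.296253-0.336779i) × (-0.032935+0.097775i) = +0.023172+0.040058i  (running Σ = -0.256936-0.026399i)
  m=4: (+0.262117+0.375960i) × (-0.266831+0.188083i) = -0.140653-0.051018i  (running Σ = -0.397588-0.077417i)
  m=5: (-0.252427+0.097429i) × (+0.460952+0.008255i) = -0.117161+0.042826i  (running Σ = -0.514749-0.034591i)
  m=6: (-0.013752-0.106963i) × (-0.258462-0.196406i) = -0.017454+0.030347i  (running Σ = -0.532203-0.004244i)
  m=7: (+0.029287+0.003313i) × (+0.040540+0.136305i) = +0.000736+0.004126i  (running Σ = -0.531467-0.000117i)
  m=8: (-0.001722+0.004672i) × (+0.012359-0.034627i) = +0.000141+0.000117i  (running Σ = -0.531327+0.000000i)
Total Σ_m = -0.531327+0.000000i. Multiply by 0.739198: -0.392756+0.000000i. P_8(cos γ) = -0.392756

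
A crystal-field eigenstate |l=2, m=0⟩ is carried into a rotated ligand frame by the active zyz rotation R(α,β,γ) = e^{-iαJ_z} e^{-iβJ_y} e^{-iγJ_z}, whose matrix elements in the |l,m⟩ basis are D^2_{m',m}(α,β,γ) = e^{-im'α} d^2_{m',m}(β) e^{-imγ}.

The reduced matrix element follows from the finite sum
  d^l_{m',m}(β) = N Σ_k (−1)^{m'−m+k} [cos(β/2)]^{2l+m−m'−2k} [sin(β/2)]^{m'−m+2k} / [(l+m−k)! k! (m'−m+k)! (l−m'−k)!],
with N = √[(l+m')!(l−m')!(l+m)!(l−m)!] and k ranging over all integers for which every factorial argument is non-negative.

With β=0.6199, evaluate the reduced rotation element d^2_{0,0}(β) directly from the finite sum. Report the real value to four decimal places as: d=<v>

d^2_{0,0}(β=0.6199) via the finite sum:
Half-angle: c=0.952349, s=0.305011. N=√(2·2·2·2)=4.000000
k∈{0,1,2} keeps every argument non-negative
  k=0: (−1)^0·4.0000/(4)·0.9523^4·0.3050^0 = +0.822591
  k=1: (−1)^1·4.0000/(1)·0.9523^2·0.3050^2 = -0.337507
  k=2: (−1)^2·4.0000/(4)·0.9523^0·0.3050^4 = +0.008655
d^2_{0,0}(0.6199) = +0.822591 -0.337507 +0.008655 = +0.493739

d=0.4937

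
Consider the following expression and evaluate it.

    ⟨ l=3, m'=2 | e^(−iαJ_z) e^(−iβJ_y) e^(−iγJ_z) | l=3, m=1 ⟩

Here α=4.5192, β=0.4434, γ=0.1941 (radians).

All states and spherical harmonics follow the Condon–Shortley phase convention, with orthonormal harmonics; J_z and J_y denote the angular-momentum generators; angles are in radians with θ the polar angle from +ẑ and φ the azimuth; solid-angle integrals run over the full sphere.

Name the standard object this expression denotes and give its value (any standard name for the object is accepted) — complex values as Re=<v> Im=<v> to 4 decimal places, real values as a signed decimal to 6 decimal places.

Wigner D-matrix element, Re=0.5417 Im=0.1055

This is a Wigner D-matrix element — the rotation-matrix element ⟨l m'| R(α,β,γ) |l m⟩ in the angular-momentum basis.
Split into d^3_{2,1}(β=0.4434) × two z-phases.
Half-angle: c=0.975525, s=0.219888. N=√(120·1·24·2)=75.894664
The bounds max(0,m−m')=0 and min(l+m,l−m')=1 give 2 terms
  k=0: (−1)^1·75.8947/(24)·0.9755^5·0.2199^1 = -0.614320
  k=1: (−1)^2·75.8947/(12)·0.9755^3·0.2199^3 = +0.062424
d^3_{2,1}(0.4434) = -0.614320 +0.062424 = -0.551895
Attach z-rotation phases: D = e^{-i(2)(4.5192)}·(-0.551895)·e^{-i(1)(0.1941)} = +0.541725+0.105465i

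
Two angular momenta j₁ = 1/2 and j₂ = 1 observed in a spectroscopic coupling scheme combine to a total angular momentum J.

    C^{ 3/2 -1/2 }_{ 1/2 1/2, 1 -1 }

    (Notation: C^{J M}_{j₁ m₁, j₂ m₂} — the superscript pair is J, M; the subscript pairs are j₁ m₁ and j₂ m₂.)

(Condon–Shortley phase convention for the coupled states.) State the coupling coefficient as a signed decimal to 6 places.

√[4·0!1!2!/4! · 1!0!0!2!1!2!] = √(4/3)
  +(−1)^0/∏(0,0,0,0,1,2)! = 1/2  (running 1/2)
⟨..|..⟩ = √(4/3)·(1/2) = +0.577350

+√(1/3) ≈ +0.577350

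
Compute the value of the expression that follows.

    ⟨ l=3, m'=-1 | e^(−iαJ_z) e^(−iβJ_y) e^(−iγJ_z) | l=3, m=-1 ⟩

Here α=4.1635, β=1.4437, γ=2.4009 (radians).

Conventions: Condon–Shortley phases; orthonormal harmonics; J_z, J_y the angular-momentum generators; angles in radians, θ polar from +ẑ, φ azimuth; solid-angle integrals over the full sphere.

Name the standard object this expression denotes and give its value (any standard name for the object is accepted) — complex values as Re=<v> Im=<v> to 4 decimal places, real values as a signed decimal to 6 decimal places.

This is a Wigner D-matrix element — the rotation-matrix element ⟨l m'| R(α,β,γ) |l m⟩ in the angular-momentum basis.
D^3_{-1,-1}(4.1635,1.4437,2.4009) = e^{-i·-1·4.1635}·d^3_{-1,-1}(1.4437)·e^{-i·-1·2.4009}. Compute d first:
Half-angle: c=0.750585, s=0.660774. N=√(2·24·2·24)=48.000000
The bounds max(0,m−m')=0 and min(l+m,l−m')=2 give 3 terms
  k=0: (−1)^0·48.0000/(48)·0.7506^6·0.6608^0 = +0.178812
  k=1: (−1)^1·48.0000/(6)·0.7506^4·0.6608^2 = -1.108651
  k=2: (−1)^2·48.0000/(8)·0.7506^2·0.6608^4 = +0.644412
d^3_{-1,-1}(1.4437) = +0.178812 -1.108651 +0.644412 = -0.285427
Phases: e^{-i·(-1)·4.1635}=-0.521740-0.853105i, e^{-i·(-1)·2.4009}=-0.738001+0.674799i ⇒ D=-0.274215-0.079213i

Wigner D-matrix element, Re=-0.2742 Im=-0.0792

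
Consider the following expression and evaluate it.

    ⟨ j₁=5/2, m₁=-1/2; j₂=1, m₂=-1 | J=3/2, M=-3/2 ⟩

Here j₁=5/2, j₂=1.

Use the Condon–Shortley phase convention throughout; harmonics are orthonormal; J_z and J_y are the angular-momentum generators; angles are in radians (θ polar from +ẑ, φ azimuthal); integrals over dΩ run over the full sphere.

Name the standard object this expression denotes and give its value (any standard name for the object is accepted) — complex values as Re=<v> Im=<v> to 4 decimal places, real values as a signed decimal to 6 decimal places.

Clebsch–Gordan coefficient, +√(1/15) ≈ +0.258199

This is a Clebsch–Gordan (vector-coupling) coefficient.
j₁+j₂−J=2  J+j₁−j₂=3  J−j₁+j₂=0  j₁+j₂+J+1=6
(j₁±m₁, j₂±m₂, J±M) = (2,3,0,2,0,3)
P² = 48/5
sum k=0..0:
  [0] +1/12 = 1/12
S = 1/12
C² = P²·S² = 1/15 ; C = +0.258199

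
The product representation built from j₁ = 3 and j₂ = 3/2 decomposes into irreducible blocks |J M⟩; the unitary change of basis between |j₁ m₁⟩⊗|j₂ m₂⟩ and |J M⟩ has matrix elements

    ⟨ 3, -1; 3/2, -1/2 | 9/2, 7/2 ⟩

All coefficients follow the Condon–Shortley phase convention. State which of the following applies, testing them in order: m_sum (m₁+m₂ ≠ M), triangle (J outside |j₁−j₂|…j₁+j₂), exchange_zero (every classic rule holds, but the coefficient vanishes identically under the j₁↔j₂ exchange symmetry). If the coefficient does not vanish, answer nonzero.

m-sum: m₁+m₂ = -1+(-1/2) = -3/2, M = 7/2  ✗ ⇒ coefficient is 0

m_sum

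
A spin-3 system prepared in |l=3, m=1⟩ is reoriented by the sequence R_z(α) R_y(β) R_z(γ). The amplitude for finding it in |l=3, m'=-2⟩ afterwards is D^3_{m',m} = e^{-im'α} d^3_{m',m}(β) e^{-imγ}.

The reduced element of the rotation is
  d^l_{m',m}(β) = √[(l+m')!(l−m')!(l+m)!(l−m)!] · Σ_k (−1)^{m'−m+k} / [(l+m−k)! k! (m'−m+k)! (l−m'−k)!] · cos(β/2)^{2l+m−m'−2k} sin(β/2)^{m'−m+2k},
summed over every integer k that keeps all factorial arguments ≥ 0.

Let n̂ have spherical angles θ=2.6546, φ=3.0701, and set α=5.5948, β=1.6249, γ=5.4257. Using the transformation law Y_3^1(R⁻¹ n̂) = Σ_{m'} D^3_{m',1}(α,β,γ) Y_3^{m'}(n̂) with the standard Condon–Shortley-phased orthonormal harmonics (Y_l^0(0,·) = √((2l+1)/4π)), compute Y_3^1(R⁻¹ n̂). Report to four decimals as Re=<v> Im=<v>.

Re=0.1143 Im=0.0726

Need the full column D^3_{m',1} for m'=−3..3 at α=5.5948, β=1.6249, γ=5.4257.
cos(β/2)=0.687722, sin(β/2)=0.725974
d^3_{-3,1}: single k=4 term ⇒ +0.508811;  D = +0.180728-0.475632i
d^3_{-2,1}: k∈[3..4] ⇒ +0.787104 -0.438550 = +0.348554;  D = +0.302606-0.172973i
d^3_{-1,1}: k∈[2..4] ⇒ +0.707367 -1.050995 +0.146395 = -0.197232;  D = -0.194419-0.033193i
d^3_{0,1}: k∈[1..3] ⇒ +0.386880 -1.293344 +0.480407 = -0.426057;  D = -0.278787-0.322184i
d^3_{1,1}: k∈[0..2] ⇒ +0.105798 -0.943157 +0.788246 = -0.049113;  D = -0.001224-0.049097i
d^3_{2,1}: k∈[0..1] ⇒ -0.353171 +0.787104 = +0.433933;  D = -0.267236+0.341881i
d^3_{3,1}: single k=0 term ⇒ +0.456604;  D = -0.445703+0.099177i
Y_3^{m'}(θ=2.6546,φ=3.0701) and Σ D·Y over m':
  (+0.1807-0.4756i)·(-0.0418-0.0091i)  (+0.3026-0.1730i)·(-0.1958-0.0282i)  (-0.1944-0.0332i)·(-0.4382-0.0314i)  (-0.2788-0.3222i)·(-0.2985+0.0000i)  (-0.0012-0.0491i)·(+0.4382-0.0314i)  (-0.2672+0.3419i)·(-0.1958+0.0282i)  (-0.4457+0.0992i)·(+0.0418-0.0091i)
Y_3^1(R⁻¹ n̂) = +0.114257+0.072630i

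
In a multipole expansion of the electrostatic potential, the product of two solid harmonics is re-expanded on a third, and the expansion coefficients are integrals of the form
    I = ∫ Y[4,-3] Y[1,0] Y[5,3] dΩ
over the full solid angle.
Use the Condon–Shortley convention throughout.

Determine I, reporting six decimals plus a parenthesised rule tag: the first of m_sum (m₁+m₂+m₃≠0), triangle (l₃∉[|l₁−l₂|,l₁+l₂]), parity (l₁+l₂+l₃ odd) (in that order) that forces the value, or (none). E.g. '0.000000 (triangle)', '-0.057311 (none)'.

-0.196426 (none)

Rules hold: Σm=0, L=10 even, 3≤5≤5.
N = 9·3·11 = 297
Δ = 0!·8!·2!/11! = 1/495
Racah Σ t=0..0: t=0:+1/576 = 1/576
⇒ 3j(4 1 5; 0 0 0)² = 5/99, sgn -1
Racah Σ t=0..0: t=0:+1/5040 = 1/5040
⇒ 3j(4 1 5; -3 0 3)² = 16/495, sgn +1
4πI² = N·(3j₀)²·(3jₘ)² = 16/33
I = -1·√(0.484848/4π) = -0.19642560
No selection rule forces the value: the integral is nonzero (none).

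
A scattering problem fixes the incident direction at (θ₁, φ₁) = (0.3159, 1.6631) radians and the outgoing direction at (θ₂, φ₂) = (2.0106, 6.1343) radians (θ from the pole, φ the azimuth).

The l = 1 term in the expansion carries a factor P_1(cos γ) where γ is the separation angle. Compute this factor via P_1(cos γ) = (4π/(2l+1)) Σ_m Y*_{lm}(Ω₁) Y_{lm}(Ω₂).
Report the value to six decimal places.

-0.471838

Summing Y*_{l m}(θ₁,φ₁)·Y_{l m}(θ₂,φ₂) over m ∈ [−1, 1]; prefactor 4π/(2·1+1) = 4.188790:
  m=-1: Y*=-0.009893+0.106878i  Y=+0.309157+0.046372i  product -0.008015+0.032583i
  m=+0: Y*=+0.464425-0.000000i  Y=-0.208028+0.000000i  product -0.096614+0.000000i
  m=+1: Y*=+0.009893+0.106878i  Y=-0.309157+0.046372i  product -0.008015-0.032583i
Total Σ_m = -0.112643+0.000000i. Multiply by 4.188790: -0.471838+0.000000i. P_1(cos γ) = -0.471838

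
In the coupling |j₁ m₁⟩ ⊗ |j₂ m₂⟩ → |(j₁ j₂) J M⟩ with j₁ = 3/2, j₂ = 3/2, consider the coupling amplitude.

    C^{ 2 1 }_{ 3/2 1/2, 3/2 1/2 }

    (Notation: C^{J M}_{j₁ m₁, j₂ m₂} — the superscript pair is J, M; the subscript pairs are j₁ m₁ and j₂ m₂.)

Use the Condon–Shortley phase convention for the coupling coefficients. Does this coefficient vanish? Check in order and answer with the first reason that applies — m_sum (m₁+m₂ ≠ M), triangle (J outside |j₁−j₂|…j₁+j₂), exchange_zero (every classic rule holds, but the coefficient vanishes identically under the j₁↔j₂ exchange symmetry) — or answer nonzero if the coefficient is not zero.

m-sum: m₁+m₂ = 1/2+1/2 = 1, M = 1  ✓
triangle: |j₁−j₂| = 0 ≤ J = 2 ≤ j₁+j₂ = 3  ✓
exchange: j₁=j₂ and m₁=m₂, and (−1)^(j₁+j₂−J) = (−1)^1 = −1 forces ⟨j₁m₁;j₂m₂|JM⟩ = −⟨j₂m₂;j₁m₁|JM⟩ = −⟨j₁m₁;j₂m₂|JM⟩ ⇒ the coefficient vanishes identically
Racah sum check: Σ_k collapses to 0 ⇒ CG = 0

exchange_zero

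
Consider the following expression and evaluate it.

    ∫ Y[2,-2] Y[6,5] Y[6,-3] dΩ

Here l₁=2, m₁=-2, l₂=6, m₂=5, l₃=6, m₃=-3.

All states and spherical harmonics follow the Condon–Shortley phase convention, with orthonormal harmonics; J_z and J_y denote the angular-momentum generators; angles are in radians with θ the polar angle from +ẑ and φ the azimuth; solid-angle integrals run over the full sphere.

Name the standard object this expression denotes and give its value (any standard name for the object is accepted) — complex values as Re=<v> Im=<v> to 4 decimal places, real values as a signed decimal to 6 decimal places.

Gaunt coefficient, +0.120286

This is a Gaunt coefficient — the integral of a triple product of spherical harmonics over the sphere.
Rules hold: Σm=0, L=14 even, 4≤6≤8.
N = 5·13·13 = 845
Δ = 2!·2!·10!/15! = 1/90090
Racah Σ t=0..2: t=0:+1/69120 t=1:−1/14400 t=2:+1/69120 = -7/172800
⇒ 3j(2 6 6; 0 0 0)² = 14/715, sgn -1
Racah Σ t=2..2: t=2:+1/1451520 = 1/1451520
⇒ 3j(2 6 6; -2 5 -3)² = 1/91, sgn -1
4πI² = N·(3j₀)²·(3jₘ)² = 2/11
I = +1·√(0.181818/4π) = 0.12028562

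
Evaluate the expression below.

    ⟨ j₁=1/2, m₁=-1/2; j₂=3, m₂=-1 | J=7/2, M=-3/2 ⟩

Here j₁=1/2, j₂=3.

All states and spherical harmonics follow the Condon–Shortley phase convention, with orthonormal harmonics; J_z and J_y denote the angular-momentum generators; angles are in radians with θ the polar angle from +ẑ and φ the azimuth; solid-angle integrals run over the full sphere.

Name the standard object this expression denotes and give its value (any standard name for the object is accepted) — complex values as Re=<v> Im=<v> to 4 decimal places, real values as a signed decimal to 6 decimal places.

Clebsch–Gordan coefficient, +√(5/7) ≈ +0.845154

This is a Clebsch–Gordan (vector-coupling) coefficient.
j₁+j₂−J=0  J+j₁−j₂=1  J−j₁+j₂=6  j₁+j₂+J+1=8
(j₁±m₁, j₂±m₂, J±M) = (0,1,2,4,2,5)
P² = 11520/7
sum k=0..0:
  [0] +1/48 = 1/48
S = 1/48
C² = P²·S² = 5/7 ; C = +0.845154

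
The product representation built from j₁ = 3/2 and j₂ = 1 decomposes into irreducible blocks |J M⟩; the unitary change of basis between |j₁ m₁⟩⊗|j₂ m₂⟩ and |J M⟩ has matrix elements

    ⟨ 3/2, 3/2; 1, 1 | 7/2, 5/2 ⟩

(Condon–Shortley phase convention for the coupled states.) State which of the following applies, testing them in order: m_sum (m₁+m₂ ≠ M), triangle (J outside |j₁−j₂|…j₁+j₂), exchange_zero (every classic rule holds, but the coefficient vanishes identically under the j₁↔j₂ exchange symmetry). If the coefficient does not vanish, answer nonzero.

triangle

m-sum: m₁+m₂ = 3/2+1 = 5/2, M = 5/2  ✓
triangle: need |j₁−j₂| ≤ J ≤ j₁+j₂, i.e. J ∈ [1/2, 5/2]; J = 7/2 is outside ✗ ⇒ coefficient is 0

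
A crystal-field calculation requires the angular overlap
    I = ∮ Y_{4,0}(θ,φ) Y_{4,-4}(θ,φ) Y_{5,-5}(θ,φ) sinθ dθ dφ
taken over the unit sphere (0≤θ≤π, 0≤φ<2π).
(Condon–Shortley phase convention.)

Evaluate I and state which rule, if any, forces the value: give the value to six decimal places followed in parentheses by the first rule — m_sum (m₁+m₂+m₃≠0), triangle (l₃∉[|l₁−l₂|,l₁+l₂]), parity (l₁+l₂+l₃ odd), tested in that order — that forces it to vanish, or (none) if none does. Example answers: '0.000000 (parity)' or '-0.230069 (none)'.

0 − 4 − 5 = -9 ≠ 0: azimuthal integral kills it; I = 0

0.000000 (m_sum)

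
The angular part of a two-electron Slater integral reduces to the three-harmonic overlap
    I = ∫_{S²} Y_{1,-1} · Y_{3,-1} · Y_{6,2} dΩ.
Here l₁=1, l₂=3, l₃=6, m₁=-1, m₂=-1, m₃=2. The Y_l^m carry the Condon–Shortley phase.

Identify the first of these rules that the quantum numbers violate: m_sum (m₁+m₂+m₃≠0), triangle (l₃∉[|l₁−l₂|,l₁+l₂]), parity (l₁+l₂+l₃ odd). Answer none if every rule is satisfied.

triangle

m₁+m₂+m₃ = -1 − 1 + 2 = 0  ✓
triangle: need |l₁−l₂| ≤ l₃ ≤ l₁+l₂ = [2,4]; l₃=6 is outside  ✗
parity: l₁+l₂+l₃ = 10 is even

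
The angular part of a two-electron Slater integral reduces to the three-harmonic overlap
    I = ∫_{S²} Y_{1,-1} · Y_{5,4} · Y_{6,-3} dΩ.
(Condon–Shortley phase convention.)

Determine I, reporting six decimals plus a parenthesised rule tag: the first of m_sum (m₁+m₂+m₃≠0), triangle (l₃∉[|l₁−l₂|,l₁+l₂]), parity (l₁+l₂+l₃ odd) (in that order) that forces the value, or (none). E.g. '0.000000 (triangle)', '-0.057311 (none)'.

-0.070770 (none)

Checks pass: Σm=0; 12 even; l₃=6∈[4,6].
(2·1+1)(2·5+1)(2·6+1) = 429
Δ: 0! 2! 10! / 13! → 1/858
sum: t=0:+1/14400 = 1/14400
3j²(1 5 6; 0 0 0) = Δ·Π!·Σ² = 6/143  (sign +1)
sum: t=0:+1/725760 = 1/725760
3j²(1 5 6; -1 4 -3) = Δ·Π!·Σ² = 1/286  (sign -1)
combine: 4πI² = 429·6/143·1/286 = 9/143
take √, sign -1: I = -0.07076985
No selection rule forces the value: the integral is nonzero (none).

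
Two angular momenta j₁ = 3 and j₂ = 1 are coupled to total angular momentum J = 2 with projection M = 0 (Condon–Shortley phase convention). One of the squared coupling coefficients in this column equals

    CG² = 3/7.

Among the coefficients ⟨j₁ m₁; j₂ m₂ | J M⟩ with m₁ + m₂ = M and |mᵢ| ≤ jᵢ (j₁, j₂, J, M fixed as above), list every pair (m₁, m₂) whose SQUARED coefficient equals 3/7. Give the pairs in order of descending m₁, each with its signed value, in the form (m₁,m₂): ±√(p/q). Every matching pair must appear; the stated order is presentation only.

Admissible pairs with m₁+m₂ = M = 0: (-1,1), (0,0), (1,-1)
  (m₁,m₂)=(1,-1): CG² = 2/7, CG = +√(2/7)
  (m₁,m₂)=(0,0): CG² = 3/7, CG = −√(3/7)   ← matches the target
  (m₁,m₂)=(-1,1): CG² = 2/7, CG = +√(2/7)
Pairs with CG² = 3/7: (0,0): −√(3/7)

(0,0): −√(3/7)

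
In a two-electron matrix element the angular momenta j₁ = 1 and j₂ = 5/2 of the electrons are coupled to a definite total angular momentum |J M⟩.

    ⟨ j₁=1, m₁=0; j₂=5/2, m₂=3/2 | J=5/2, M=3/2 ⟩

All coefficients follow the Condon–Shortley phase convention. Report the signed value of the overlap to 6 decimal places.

-0.507093  (= −√(9/35))

triangle: 1!*1!*4!/7! = 24/5040
(j±m)!: 1!*1!*4!*1!*4!*1! = 576
prefactor² = (2J+1)*Δ*N² = 576/35
  k=0: +1/(0!*1!*1!*4!*0!*0!) = 1/24
  k=1: −1/(1!*0!*0!*3!*1!*1!) = -1/6
Σ = -1/8  ⇒  CG² = 576/35*(-1/8)² = 9/35
CG = −√(9/35) = -0.507093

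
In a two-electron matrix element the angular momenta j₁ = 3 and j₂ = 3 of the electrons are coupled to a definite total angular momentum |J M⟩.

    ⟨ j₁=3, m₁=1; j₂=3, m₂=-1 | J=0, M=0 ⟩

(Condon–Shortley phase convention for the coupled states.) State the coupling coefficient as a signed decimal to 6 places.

+0.377964  (= +√(1/7))

triangle: 6!*0!*0!/7! = 720/5040
(j±m)!: 4!*2!*2!*4!*0!*0! = 2304
prefactor² = (2J+1)*Δ*N² = 2304/7
  k=2: +1/(2!*4!*0!*0!*0!*0!) = 1/48
Σ = 1/48  ⇒  CG² = 2304/7*(1/48)² = 1/7
CG = +√(1/7) = +0.377964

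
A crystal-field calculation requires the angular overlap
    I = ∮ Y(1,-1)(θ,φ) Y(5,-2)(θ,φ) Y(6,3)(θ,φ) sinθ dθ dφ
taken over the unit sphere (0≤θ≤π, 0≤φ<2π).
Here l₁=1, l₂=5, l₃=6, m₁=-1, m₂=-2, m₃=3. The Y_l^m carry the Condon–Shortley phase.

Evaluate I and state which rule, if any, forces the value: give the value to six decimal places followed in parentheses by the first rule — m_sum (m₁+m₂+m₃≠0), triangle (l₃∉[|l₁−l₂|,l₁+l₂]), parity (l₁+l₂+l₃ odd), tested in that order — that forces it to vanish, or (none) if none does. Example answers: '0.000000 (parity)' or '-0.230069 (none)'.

-0.245154 (none)

Rules hold: Σm=0, L=12 even, 4≤6≤6.
N = 3·11·13 = 429
Δ = 0!·2!·10!/13! = 1/858
Racah Σ t=0..0: t=0:+1/14400 = 1/14400
⇒ 3j(1 5 6; 0 0 0)² = 6/143, sgn +1
Racah Σ t=0..0: t=0:+1/60480 = 1/60480
⇒ 3j(1 5 6; -1 -2 3)² = 6/143, sgn -1
4πI² = N·(3j₀)²·(3jₘ)² = 108/143
I = -1·√(0.755245/4π) = -0.24515397
No selection rule forces the value: the integral is nonzero (none).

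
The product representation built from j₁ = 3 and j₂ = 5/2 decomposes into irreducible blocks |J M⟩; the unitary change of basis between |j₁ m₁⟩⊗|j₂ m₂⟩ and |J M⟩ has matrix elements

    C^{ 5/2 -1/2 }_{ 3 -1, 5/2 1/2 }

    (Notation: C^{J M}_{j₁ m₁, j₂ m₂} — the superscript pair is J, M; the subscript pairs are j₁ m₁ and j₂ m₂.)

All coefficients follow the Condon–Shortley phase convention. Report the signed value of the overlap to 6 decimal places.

√[6·3!3!2!/9! · 2!4!3!2!2!3!] = √(288/35)
  +(−1)^1/∏(1,2,3,2,0,0)! = -1/24  (running -1/24)
  +(−1)^2/∏(2,1,2,1,1,1)! = 1/4  (running 5/24)
  +(−1)^3/∏(3,0,1,0,2,2)! = -1/24  (running 1/6)
⟨..|..⟩ = √(288/35)·(1/6) = +0.478091

+0.478091  (= +√(8/35))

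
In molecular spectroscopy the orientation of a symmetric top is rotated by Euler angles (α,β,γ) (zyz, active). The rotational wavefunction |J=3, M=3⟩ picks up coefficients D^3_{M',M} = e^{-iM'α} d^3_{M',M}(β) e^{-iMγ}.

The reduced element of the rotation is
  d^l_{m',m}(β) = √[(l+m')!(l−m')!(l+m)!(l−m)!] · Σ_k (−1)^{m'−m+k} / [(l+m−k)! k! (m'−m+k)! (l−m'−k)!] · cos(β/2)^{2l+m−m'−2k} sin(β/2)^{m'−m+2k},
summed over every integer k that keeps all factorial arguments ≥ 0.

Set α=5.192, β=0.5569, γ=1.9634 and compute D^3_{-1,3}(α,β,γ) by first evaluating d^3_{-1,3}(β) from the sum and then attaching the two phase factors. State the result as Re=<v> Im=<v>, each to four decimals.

Re=0.0157 Im=-0.0131

First d^3_{-1,3}(β=0.5569), then the phase factors e^{-i(-1)α} and e^{-i(3)γ}:
c=cos(0.556900/2)=0.961483, s=sin(0.556900/2)=0.274866; N=√[2·24·720·1]=185.903201
k: max(0,(3)−(-1))=4 … min(3+(3),3−(-1))=4
  k=4: (−1)^0·185.9032/(48)·0.9615^2·0.2749^4 = +0.020437
d^3_{-1,3}(0.5569) = +0.020437
D = (+0.461434-0.887174i)·(+0.020437)·(+0.923770+0.382948i) = +0.015655-0.013138i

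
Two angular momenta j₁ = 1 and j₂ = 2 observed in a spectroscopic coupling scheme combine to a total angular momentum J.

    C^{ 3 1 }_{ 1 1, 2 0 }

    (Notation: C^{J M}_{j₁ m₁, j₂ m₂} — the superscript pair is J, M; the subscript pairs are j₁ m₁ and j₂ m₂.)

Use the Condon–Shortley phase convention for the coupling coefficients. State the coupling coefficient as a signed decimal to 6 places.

+√(2/5) ≈ +0.632456

triangle: 0!*2!*4!/7! = 48/5040
(j±m)!: 2!*0!*2!*2!*4!*2! = 384
prefactor² = (2J+1)*Δ*N² = 128/5
  k=0: +1/(0!*0!*0!*2!*2!*2!) = 1/8
Σ = 1/8  ⇒  CG² = 128/5*(1/8)² = 2/5
CG = +√(2/5) = +0.632456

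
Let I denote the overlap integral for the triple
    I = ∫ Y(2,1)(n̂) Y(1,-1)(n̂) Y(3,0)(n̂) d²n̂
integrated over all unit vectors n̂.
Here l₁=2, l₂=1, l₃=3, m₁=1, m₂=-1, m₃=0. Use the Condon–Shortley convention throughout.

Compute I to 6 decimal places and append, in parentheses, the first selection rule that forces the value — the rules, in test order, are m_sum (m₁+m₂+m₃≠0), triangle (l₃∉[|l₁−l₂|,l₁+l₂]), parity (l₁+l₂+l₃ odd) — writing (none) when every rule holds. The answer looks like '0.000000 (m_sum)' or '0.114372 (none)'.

0.143048 (none)

Rules hold: Σm=0, L=6 even, 1≤3≤3.
N = 5·3·7 = 105
Δ = 0!·4!·2!/7! = 1/105
Racah Σ t=0..0: t=0:+1/4 = 1/4
⇒ 3j(2 1 3; 0 0 0)² = 3/35, sgn -1
Racah Σ t=0..0: t=0:+1/12 = 1/12
⇒ 3j(2 1 3; 1 -1 0)² = 1/35, sgn -1
4πI² = N·(3j₀)²·(3jₘ)² = 9/35
I = +1·√(0.257143/4π) = 0.14304817
No selection rule forces the value: the integral is nonzero (none).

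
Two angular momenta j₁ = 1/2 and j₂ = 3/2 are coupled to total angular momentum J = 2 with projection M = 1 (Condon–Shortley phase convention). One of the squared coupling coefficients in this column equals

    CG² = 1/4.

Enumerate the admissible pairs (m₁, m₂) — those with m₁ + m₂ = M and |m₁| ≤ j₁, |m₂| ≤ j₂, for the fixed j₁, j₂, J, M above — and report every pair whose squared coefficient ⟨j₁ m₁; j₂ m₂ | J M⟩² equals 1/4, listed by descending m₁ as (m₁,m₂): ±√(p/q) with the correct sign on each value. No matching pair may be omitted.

(-1/2,3/2): +√(1/4)

Admissible pairs with m₁+m₂ = M = 1: (-1/2,3/2), (1/2,1/2)
  (m₁,m₂)=(1/2,1/2): CG² = 3/4, CG = +√(3/4)
  (m₁,m₂)=(-1/2,3/2): CG² = 1/4, CG = +√(1/4)   ← matches the target
Pairs with CG² = 1/4: (-1/2,3/2): +√(1/4)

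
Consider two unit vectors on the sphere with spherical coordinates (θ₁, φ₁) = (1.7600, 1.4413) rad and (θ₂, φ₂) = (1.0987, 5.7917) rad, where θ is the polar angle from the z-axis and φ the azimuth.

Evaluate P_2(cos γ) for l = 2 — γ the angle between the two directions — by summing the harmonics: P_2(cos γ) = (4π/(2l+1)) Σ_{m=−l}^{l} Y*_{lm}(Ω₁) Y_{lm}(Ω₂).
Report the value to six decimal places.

-0.265608

Addition theorem: P_2(cos γ) = (4π/5) Σ_m Y*_{lm}(Ω₁) Y_{lm}(Ω₂), m = −2…2:
  m=-2: (-0.360183, 0.095428) × (0.169911, 0.254964) = (-0.085530, -0.075619)  (running Σ = (-0.085530, -0.075619))
  m=-1: (-0.018428, -0.141511) × (0.275855, 0.147665) = (0.015813, -0.041758)  (running Σ = (-0.069717, -0.117377))
  m=0: (-0.281923, -0.000000) × (-0.119721, 0.000000) = (0.033752, 0.000000)  (running Σ = (-0.035965, -0.117377))
  m=1: (0.018428, -0.141511) × (-0.275855, 0.147665) = (0.015813, 0.041758)  (running Σ = (-0.020152, -0.075619))
  m=2: (-0.360183, -0.095428) × (0.169911, -0.254964) = (-0.085530, 0.075619)  (running Σ = (-0.105682, -0.000000))
Accumulated sum (-0.105682, -0.000000); after 4π/(2l+1) scaling, (-0.265608, -0.000000) ⇒ P_2 = -0.265608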